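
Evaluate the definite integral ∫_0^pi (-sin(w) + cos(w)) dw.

-2

An antiderivative is F(w) = sin(w) + cos(w).
Then F(pi) - F(0) = (-1) - (1) = -2.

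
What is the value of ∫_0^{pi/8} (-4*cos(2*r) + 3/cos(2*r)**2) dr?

An antiderivative is F(r) = -2*sin(2*r) + 3*tan(2*r)/2.
Then F(pi/8) - F(0) = (3/2 - sqrt(2)) - (0) = 3/2 - sqrt(2).

3/2 - sqrt(2)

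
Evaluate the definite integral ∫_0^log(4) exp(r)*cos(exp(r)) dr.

-sin(1) + sin(4)

Let u = exp(r), so du = exp(r) dr. When r = 0, u = 1; when r = log(4), u = 4.
The integral becomes ∫ cos(u) du from 1 to 4, with antiderivative sin(u).
Back in r: F(r) = sin(exp(r)).
Then F(log(4)) - F(0) = (sin(4)) - (sin(1)) = -sin(1) + sin(4).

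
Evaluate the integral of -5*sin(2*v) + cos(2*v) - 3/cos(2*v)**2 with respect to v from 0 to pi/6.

-5*sqrt(3)/4 - 5/4

An antiderivative is F(v) = sin(2*v)/2 + 5*cos(2*v)/2 - 3*tan(2*v)/2.
Then F(pi/6) - F(0) = (5/4 - 5*sqrt(3)/4) - (5/2) = -5*sqrt(3)/4 - 5/4.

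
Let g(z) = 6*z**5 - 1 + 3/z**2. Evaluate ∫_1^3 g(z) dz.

By the power rule, an antiderivative is F(z) = z**6 - z - 3/z.
Then F(3) - F(1) = (725) - (-3) = 728.

728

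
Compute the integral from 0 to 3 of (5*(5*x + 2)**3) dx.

Let u = 5*x + 2, so du = 5 dx. When x = 0, u = 2; when x = 3, u = 17.
The integral becomes ∫ u**3 du from 2 to 17, with antiderivative u**4/4.
Back in x: F(x) = (5*x + 2)**4/4.
Then F(3) - F(0) = (83521/4) - (4) = 83505/4.

83505/4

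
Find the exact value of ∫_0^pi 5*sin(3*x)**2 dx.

5*pi/2

Use the identity sin^2(3*x) = (1 - cos(6*x))/2.
An antiderivative is F(x) = 5*x/2 - 5*sin(6*x)/12.
Then F(pi) - F(0) = (5*pi/2) - (0) = 5*pi/2.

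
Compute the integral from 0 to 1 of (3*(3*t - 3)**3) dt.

-81/4

Let u = 3*t - 3, so du = 3 dt. When t = 0, u = -3; when t = 1, u = 0.
The integral becomes ∫ u**3 du from -3 to 0, with antiderivative u**4/4.
Back in t: F(t) = (3*t - 3)**4/4.
Then F(1) - F(0) = (0) - (81/4) = -81/4.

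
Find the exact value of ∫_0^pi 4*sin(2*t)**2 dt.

Use the identity sin^2(2*t) = (1 - cos(4*t))/2.
An antiderivative is F(t) = 2*t - sin(4*t)/2.
Then F(pi) - F(0) = (2*pi) - (0) = 2*pi.

2*pi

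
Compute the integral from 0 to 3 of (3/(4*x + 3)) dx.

3*log(5)/4

An antiderivative is F(x) = 3*log(4*x + 3)/4.
Then F(3) - F(0) = (3*log(15)/4) - (3*log(3)/4) = 3*log(5)/4.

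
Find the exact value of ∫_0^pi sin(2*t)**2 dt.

pi/2

Use the identity sin^2(2*t) = (1 - cos(4*t))/2.
An antiderivative is F(t) = t/2 - sin(4*t)/8.
Then F(pi) - F(0) = (pi/2) - (0) = pi/2.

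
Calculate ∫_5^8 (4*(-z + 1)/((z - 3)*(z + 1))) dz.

-2*log(5) - 2*log(3) + 4*log(2)

Factor the denominator: z**2 - 2*z - 3 = (z + 1)(z - 3).
Partial fractions: 4*(-z + 1)/((z - 3)*(z + 1)) = -2/(z + 1) - 2/(z - 3).
An antiderivative is F(z) = -2*log(z - 3) - 2*log(z + 1).
Then F(8) - F(5) = (-4*log(3) - 2*log(5)) - (-4*log(2) - 2*log(3)) = -2*log(5) - 2*log(3) + 4*log(2).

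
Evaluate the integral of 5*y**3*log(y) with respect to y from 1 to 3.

Integrate by parts once (u = ln y, dv = 5*y**3 dy).
An antiderivative is F(y) = 5*y**4*(4*log(y) - 1)/16.
Then F(3) - F(1) = (-405/16 + 405*log(3)/4) - (-5/16) = -25 + 405*log(3)/4.

-25 + 405*log(3)/4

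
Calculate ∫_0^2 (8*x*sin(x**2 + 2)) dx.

Let u = x**2 + 2, so du = 2*x dx. When x = 0, u = 2; when x = 2, u = 6.
The integral becomes 4·∫ sin(u) du from 2 to 6, with antiderivative -4*cos(u).
Back in x: F(x) = -4*cos(x**2 + 2).
Then F(2) - F(0) = (-4*cos(6)) - (-4*cos(2)) = -4*cos(6) + 4*cos(2).

-4*cos(6) + 4*cos(2)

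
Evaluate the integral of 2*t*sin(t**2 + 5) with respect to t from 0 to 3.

-cos(14) + cos(5)

Let u = t**2 + 5, so du = 2*t dt. When t = 0, u = 5; when t = 3, u = 14.
The integral becomes ∫ sin(u) du from 5 to 14, with antiderivative -cos(u).
Back in t: F(t) = -cos(t**2 + 5).
Then F(3) - F(0) = (-cos(14)) - (-cos(5)) = -cos(14) + cos(5).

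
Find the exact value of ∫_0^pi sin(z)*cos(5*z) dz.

0

Use the identity sin(z)cos(5*z) = [sin(6*z) + sin(-4*z)]/2.
An antiderivative is F(z) = cos(4*z)/8 - cos(6*z)/12.
Then F(pi) - F(0) = (1/24) - (1/24) = 0.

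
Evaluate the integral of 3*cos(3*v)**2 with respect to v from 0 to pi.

Use the identity cos^2(3*v) = (1 + cos(6*v))/2.
An antiderivative is F(v) = 3*v/2 + sin(6*v)/4.
Then F(pi) - F(0) = (3*pi/2) - (0) = 3*pi/2.

3*pi/2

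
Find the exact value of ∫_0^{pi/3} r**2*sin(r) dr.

Integrate by parts twice (u = r^2, dv = sin(r) dr).
An antiderivative is F(r) = -r**2*cos(r) + 2*r*sin(r) + 2*cos(r).
Then F(pi/3) - F(0) = (-pi**2/18 + 1 + sqrt(3)*pi/3) - (2) = -1 - pi**2/18 + sqrt(3)*pi/3.

-1 - pi**2/18 + sqrt(3)*pi/3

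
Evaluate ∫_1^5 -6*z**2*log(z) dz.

248/3 - 250*log(5)

Integrate by parts once (u = ln z, dv = -6*z**2 dz).
An antiderivative is F(z) = -2*z**3*(3*log(z) - 1)/3.
Then F(5) - F(1) = (250/3 - 250*log(5)) - (2/3) = 248/3 - 250*log(5).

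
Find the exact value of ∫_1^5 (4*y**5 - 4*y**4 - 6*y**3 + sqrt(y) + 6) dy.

10*sqrt(5)/3 + 105062/15

By the power rule, an antiderivative is F(y) = 2*y**6/3 - 4*y**5/5 - 3*y**4/2 + 2*y**(3/2)/3 + 6*y.
Then F(5) - F(1) = (10*sqrt(5)/3 + 42055/6) - (151/30) = 10*sqrt(5)/3 + 105062/15.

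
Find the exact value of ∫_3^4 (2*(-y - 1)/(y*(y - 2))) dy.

-log(6)

Factor the denominator: y**2 - 2*y = y(y - 2).
Partial fractions: 2*(-y - 1)/(y*(y - 2)) = 1/y - 3/(y - 2).
An antiderivative is F(y) = log(y) - 3*log(y - 2).
Then F(4) - F(3) = (-log(2)) - (log(3)) = -log(6).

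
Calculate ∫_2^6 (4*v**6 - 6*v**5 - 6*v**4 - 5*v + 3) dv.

By the power rule, an antiderivative is F(v) = 4*v**7/7 - v**6 - 6*v**5/5 - 5*v**2/2 + 3*v.
Then F(6) - F(2) = (3636648/35) - (-1164/35) = 3637812/35.

3637812/35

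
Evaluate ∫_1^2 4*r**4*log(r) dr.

-124/25 + 128*log(2)/5

Integrate by parts once (u = ln r, dv = 4*r**4 dr).
An antiderivative is F(r) = 4*r**5*(5*log(r) - 1)/25.
Then F(2) - F(1) = (-128/25 + 128*log(2)/5) - (-4/25) = -124/25 + 128*log(2)/5.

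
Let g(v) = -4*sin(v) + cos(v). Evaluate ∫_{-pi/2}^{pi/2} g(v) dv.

2

An antiderivative is F(v) = sin(v) + 4*cos(v).
Then F(pi/2) - F(-pi/2) = (1) - (-1) = 2.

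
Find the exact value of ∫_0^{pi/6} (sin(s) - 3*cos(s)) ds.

An antiderivative is F(s) = -3*sin(s) - cos(s).
Then F(pi/6) - F(0) = (-3/2 - sqrt(3)/2) - (-1) = -sqrt(3)/2 - 1/2.

-sqrt(3)/2 - 1/2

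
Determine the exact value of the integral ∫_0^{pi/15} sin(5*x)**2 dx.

Use the identity sin^2(5*x) = (1 - cos(10*x))/2.
An antiderivative is F(x) = x/2 - sin(10*x)/20.
Then F(pi/15) - F(0) = (-sqrt(3)/40 + pi/30) - (0) = -sqrt(3)/40 + pi/30.

-sqrt(3)/40 + pi/30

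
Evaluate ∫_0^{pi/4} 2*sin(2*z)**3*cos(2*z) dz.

1/4

Let u = sin(2*z), so du = 2*cos(2*z) dz. When z = 0, u = 0; when z = pi/4, u = 1.
The integral becomes ∫ u**3 du from 0 to 1, with antiderivative u**4/4.
Back in z: F(z) = sin(2*z)**4/4.
Then F(pi/4) - F(0) = (1/4) - (0) = 1/4.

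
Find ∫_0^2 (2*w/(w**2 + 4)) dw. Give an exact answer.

log(2)

Let u = w**2 + 4, so du = 2*w dw. When w = 0, u = 4; when w = 2, u = 8.
The integral becomes ∫ 1/u du from 4 to 8, with antiderivative log(u).
Back in w: F(w) = log(w**2 + 4).
Then F(2) - F(0) = (log(8)) - (log(4)) = log(2).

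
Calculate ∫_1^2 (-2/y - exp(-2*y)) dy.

(-4*exp(4)*log(2) - exp(2) + 1)*exp(-4)/2

An antiderivative is F(y) = -2*log(y) + exp(-2*y)/2.
Then F(2) - F(1) = (-2*log(2) + exp(-4)/2) - (exp(-2)/2) = (-4*exp(4)*log(2) - exp(2) + 1)*exp(-4)/2.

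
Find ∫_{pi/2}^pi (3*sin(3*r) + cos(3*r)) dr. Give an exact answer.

An antiderivative is F(r) = sin(3*r)/3 - cos(3*r).
Then F(pi) - F(pi/2) = (1) - (-1/3) = 4/3.

4/3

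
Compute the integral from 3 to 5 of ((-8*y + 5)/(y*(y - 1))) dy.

-5*log(5) - 3*log(2) + 5*log(3)

Factor the denominator: y**2 - y = y(y - 1).
Partial fractions: (-8*y + 5)/(y*(y - 1)) = -5/y - 3/(y - 1).
An antiderivative is F(y) = -5*log(y) - 3*log(y - 1).
Then F(5) - F(3) = (-5*log(5) - 6*log(2)) - (-5*log(3) - 3*log(2)) = -5*log(5) - 3*log(2) + 5*log(3).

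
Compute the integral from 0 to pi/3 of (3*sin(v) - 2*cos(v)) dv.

An antiderivative is F(v) = -2*sin(v) - 3*cos(v).
Then F(pi/3) - F(0) = (-sqrt(3) - 3/2) - (-3) = 3/2 - sqrt(3).

3/2 - sqrt(3)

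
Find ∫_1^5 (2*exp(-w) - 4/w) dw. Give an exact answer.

-4*log(5) - 2*exp(-5) + 2*exp(-1)

An antiderivative is F(w) = -4*log(w) - 2*exp(-w).
Then F(5) - F(1) = (-4*log(5) - 2*exp(-5)) - (-2*exp(-1)) = -4*log(5) - 2*exp(-5) + 2*exp(-1).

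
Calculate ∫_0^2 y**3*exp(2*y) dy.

Integrate by parts 3 times (u = y^3, dv = exp(2*y) dy).
An antiderivative is F(y) = (4*y**3 - 6*y**2 + 6*y - 3)*exp(2*y)/8.
Then F(2) - F(0) = (17*exp(4)/8) - (-3/8) = 3/8 + 17*exp(4)/8.

3/8 + 17*exp(4)/8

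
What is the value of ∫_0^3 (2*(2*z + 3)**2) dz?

234

Let u = 2*z + 3, so du = 2 dz. When z = 0, u = 3; when z = 3, u = 9.
The integral becomes ∫ u**2 du from 3 to 9, with antiderivative u**3/3.
Back in z: F(z) = (2*z + 3)**3/3.
Then F(3) - F(0) = (243) - (9) = 234.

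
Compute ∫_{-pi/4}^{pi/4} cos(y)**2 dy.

Use the identity cos^2(y) = (1 + cos(2*y))/2.
An antiderivative is F(y) = y/2 + sin(2*y)/4.
Then F(pi/4) - F(-pi/4) = (1/4 + pi/8) - (-pi/8 - 1/4) = 1/2 + pi/4.

1/2 + pi/4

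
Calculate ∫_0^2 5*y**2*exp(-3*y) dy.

10/27 - 250*exp(-6)/27

Integrate by parts twice (u = y^2, dv = 5*exp(-3*y) dy).
An antiderivative is F(y) = (-45*y**2 - 30*y - 10)*exp(-3*y)/27.
Then F(2) - F(0) = (-250*exp(-6)/27) - (-10/27) = 10/27 - 250*exp(-6)/27.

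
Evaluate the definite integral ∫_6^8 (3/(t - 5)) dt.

log(27)

An antiderivative is F(t) = 3*log(t - 5).
Then F(8) - F(6) = (log(27)) - (0) = log(27).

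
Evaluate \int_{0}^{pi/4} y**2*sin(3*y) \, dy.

Integrate by parts twice (u = y^2, dv = sin(3*y) dy).
An antiderivative is F(y) = -y**2*cos(3*y)/3 + 2*y*sin(3*y)/9 + 2*cos(3*y)/27.
Then F(pi/4) - F(0) = (sqrt(2)*(-32 + 24*pi + 9*pi**2)/864) - (2/27) = -2/27 - sqrt(2)/27 + sqrt(2)*pi/36 + sqrt(2)*pi**2/96.

-2/27 - sqrt(2)/27 + sqrt(2)*pi/36 + sqrt(2)*pi**2/96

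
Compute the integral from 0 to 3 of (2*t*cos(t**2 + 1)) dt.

Let u = t**2 + 1, so du = 2*t dt. When t = 0, u = 1; when t = 3, u = 10.
The integral becomes ∫ cos(u) du from 1 to 10, with antiderivative sin(u).
Back in t: F(t) = sin(t**2 + 1).
Then F(3) - F(0) = (sin(10)) - (sin(1)) = -sin(1) + sin(10).

-sin(1) + sin(10)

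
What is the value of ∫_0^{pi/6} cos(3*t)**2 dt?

Use the identity cos^2(3*t) = (1 + cos(6*t))/2.
An antiderivative is F(t) = t/2 + sin(6*t)/12.
Then F(pi/6) - F(0) = (pi/12) - (0) = pi/12.

pi/12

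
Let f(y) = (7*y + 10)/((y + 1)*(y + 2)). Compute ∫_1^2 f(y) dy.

Factor the denominator: y**2 + 3*y + 2 = (y + 2)(y + 1).
Partial fractions: (7*y + 10)/((y + 1)*(y + 2)) = 4/(y + 2) + 3/(y + 1).
An antiderivative is F(y) = 3*log(y + 1) + 4*log(y + 2).
Then F(2) - F(1) = (3*log(3) + 8*log(2)) - (3*log(2) + 4*log(3)) = log(32/3).

log(32/3)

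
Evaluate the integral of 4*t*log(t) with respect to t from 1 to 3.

-8 + 18*log(3)

Integrate by parts once (u = ln t, dv = 4*t dt).
An antiderivative is F(t) = t**2*(2*log(t) - 1).
Then F(3) - F(1) = (-9 + 18*log(3)) - (-1) = -8 + 18*log(3).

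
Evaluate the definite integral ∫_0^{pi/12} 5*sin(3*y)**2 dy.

Use the identity sin^2(3*y) = (1 - cos(6*y))/2.
An antiderivative is F(y) = 5*y/2 - 5*sin(6*y)/12.
Then F(pi/12) - F(0) = (-5/12 + 5*pi/24) - (0) = -5/12 + 5*pi/24.

-5/12 + 5*pi/24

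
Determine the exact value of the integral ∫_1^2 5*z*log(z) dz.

-15/4 + 10*log(2)

Integrate by parts once (u = ln z, dv = 5*z dz).
An antiderivative is F(z) = 5*z**2*(2*log(z) - 1)/4.
Then F(2) - F(1) = (-5 + 10*log(2)) - (-5/4) = -15/4 + 10*log(2).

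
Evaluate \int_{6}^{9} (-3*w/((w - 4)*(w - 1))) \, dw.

Factor the denominator: w**2 - 5*w + 4 = (w - 1)(w - 4).
Partial fractions: -3*w/((w - 4)*(w - 1)) = 1/(w - 1) - 4/(w - 4).
An antiderivative is F(w) = -4*log(w - 4) + log(w - 1).
Then F(9) - F(6) = (-4*log(5) + 3*log(2)) - (log(5/16)) = -5*log(5) + 7*log(2).

-5*log(5) + 7*log(2)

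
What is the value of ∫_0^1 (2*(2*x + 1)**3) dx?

20

Let u = 2*x + 1, so du = 2 dx. When x = 0, u = 1; when x = 1, u = 3.
The integral becomes ∫ u**3 du from 1 to 3, with antiderivative u**4/4.
Back in x: F(x) = (2*x + 1)**4/4.
Then F(1) - F(0) = (81/4) - (1/4) = 20.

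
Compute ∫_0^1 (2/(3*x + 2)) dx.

An antiderivative is F(x) = 2*log(3*x + 2)/3.
Then F(1) - F(0) = (2*log(5)/3) - (2*log(2)/3) = -2*log(2)/3 + 2*log(5)/3.

-2*log(2)/3 + 2*log(5)/3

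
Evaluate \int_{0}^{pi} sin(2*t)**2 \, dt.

Use the identity sin^2(2*t) = (1 - cos(4*t))/2.
An antiderivative is F(t) = t/2 - sin(4*t)/8.
Then F(pi) - F(0) = (pi/2) - (0) = pi/2.

pi/2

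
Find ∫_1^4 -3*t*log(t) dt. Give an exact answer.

Integrate by parts once (u = ln t, dv = -3*t dt).
An antiderivative is F(t) = -3*t**2*(2*log(t) - 1)/4.
Then F(4) - F(1) = (12 - 48*log(2)) - (3/4) = 45/4 - 48*log(2).

45/4 - 48*log(2)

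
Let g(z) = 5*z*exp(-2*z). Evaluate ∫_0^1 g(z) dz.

Integrate by parts once (u = z, dv = 5*exp(-2*z) dz).
An antiderivative is F(z) = (-10*z - 5)*exp(-2*z)/4.
Then F(1) - F(0) = (-15*exp(-2)/4) - (-5/4) = 5/4 - 15*exp(-2)/4.

5/4 - 15*exp(-2)/4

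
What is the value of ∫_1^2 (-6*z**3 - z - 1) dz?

-25

By the power rule, an antiderivative is F(z) = -3*z**4/2 - z**2/2 - z.
Then F(2) - F(1) = (-28) - (-3) = -25.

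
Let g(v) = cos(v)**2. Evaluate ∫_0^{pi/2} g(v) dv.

Use the identity cos^2(v) = (1 + cos(2*v))/2.
An antiderivative is F(v) = v/2 + sin(2*v)/4.
Then F(pi/2) - F(0) = (pi/4) - (0) = pi/4.

pi/4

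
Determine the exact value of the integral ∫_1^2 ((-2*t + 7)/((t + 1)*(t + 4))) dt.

Factor the denominator: t**2 + 5*t + 4 = (t + 4)(t + 1).
Partial fractions: (-2*t + 7)/((t + 1)*(t + 4)) = -5/(t + 4) + 3/(t + 1).
An antiderivative is F(t) = 3*log(t + 1) - 5*log(t + 4).
Then F(2) - F(1) = (-5*log(2) - 2*log(3)) - (-5*log(5) + 3*log(2)) = -8*log(2) - 2*log(3) + 5*log(5).

-8*log(2) - 2*log(3) + 5*log(5)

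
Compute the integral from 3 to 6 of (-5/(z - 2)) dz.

-10*log(2)

An antiderivative is F(z) = -5*log(z - 2).
Then F(6) - F(3) = (-10*log(2)) - (0) = -10*log(2).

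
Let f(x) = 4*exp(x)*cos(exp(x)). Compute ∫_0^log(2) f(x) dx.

Let u = exp(x), so du = exp(x) dx. When x = 0, u = 1; when x = log(2), u = 2.
The integral becomes 4·∫ cos(u) du from 1 to 2, with antiderivative 4*sin(u).
Back in x: F(x) = 4*sin(exp(x)).
Then F(log(2)) - F(0) = (4*sin(2)) - (4*sin(1)) = -4*sin(1) + 4*sin(2).

-4*sin(1) + 4*sin(2)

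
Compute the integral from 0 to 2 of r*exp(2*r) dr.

1/4 + 3*exp(4)/4

Integrate by parts once (u = r, dv = exp(2*r) dr).
An antiderivative is F(r) = (2*r - 1)*exp(2*r)/4.
Then F(2) - F(0) = (3*exp(4)/4) - (-1/4) = 1/4 + 3*exp(4)/4.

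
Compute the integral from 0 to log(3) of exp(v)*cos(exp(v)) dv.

-sin(1) + sin(3)

Let u = exp(v), so du = exp(v) dv. When v = 0, u = 1; when v = log(3), u = 3.
The integral becomes ∫ cos(u) du from 1 to 3, with antiderivative sin(u).
Back in v: F(v) = sin(exp(v)).
Then F(log(3)) - F(0) = (sin(3)) - (sin(1)) = -sin(1) + sin(3).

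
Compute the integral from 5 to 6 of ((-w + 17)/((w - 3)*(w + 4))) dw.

Factor the denominator: w**2 + w - 12 = (w + 4)(w - 3).
Partial fractions: (-w + 17)/((w - 3)*(w + 4)) = -3/(w + 4) + 2/(w - 3).
An antiderivative is F(w) = 2*log(w - 3) - 3*log(w + 4).
Then F(6) - F(5) = (-3*log(5) - 3*log(2) + 2*log(3)) - (-6*log(3) + 2*log(2)) = -3*log(5) - 5*log(2) + 8*log(3).

-3*log(5) - 5*log(2) + 8*log(3)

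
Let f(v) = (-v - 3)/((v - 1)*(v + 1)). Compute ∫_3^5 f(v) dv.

log(3/8)

Factor the denominator: v**2 - 1 = (v + 1)(v - 1).
Partial fractions: (-v - 3)/((v - 1)*(v + 1)) = 1/(v + 1) - 2/(v - 1).
An antiderivative is F(v) = -2*log(v - 1) + log(v + 1).
Then F(5) - F(3) = (log(3/8)) - (0) = log(3/8).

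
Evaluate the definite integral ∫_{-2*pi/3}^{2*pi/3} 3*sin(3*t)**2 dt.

2*pi

Use the identity sin^2(3*t) = (1 - cos(6*t))/2.
An antiderivative is F(t) = 3*t/2 - sin(6*t)/4.
Then F(2*pi/3) - F(-2*pi/3) = (pi) - (-pi) = 2*pi.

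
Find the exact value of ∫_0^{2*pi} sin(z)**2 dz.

pi

Use the identity sin^2(z) = (1 - cos(2*z))/2.
An antiderivative is F(z) = z/2 - sin(2*z)/4.
Then F(2*pi) - F(0) = (pi) - (0) = pi.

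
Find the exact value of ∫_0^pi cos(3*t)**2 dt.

pi/2

Use the identity cos^2(3*t) = (1 + cos(6*t))/2.
An antiderivative is F(t) = t/2 + sin(6*t)/12.
Then F(pi) - F(0) = (pi/2) - (0) = pi/2.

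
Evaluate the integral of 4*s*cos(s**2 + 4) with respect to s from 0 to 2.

Let u = s**2 + 4, so du = 2*s ds. When s = 0, u = 4; when s = 2, u = 8.
The integral becomes 2·∫ cos(u) du from 4 to 8, with antiderivative 2*sin(u).
Back in s: F(s) = 2*sin(s**2 + 4).
Then F(2) - F(0) = (2*sin(8)) - (2*sin(4)) = -2*sin(4) + 2*sin(8).

-2*sin(4) + 2*sin(8)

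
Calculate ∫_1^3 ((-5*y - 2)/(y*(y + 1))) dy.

-log(72)

Factor the denominator: y**2 + y = (y + 1)y.
Partial fractions: (-5*y - 2)/(y*(y + 1)) = -3/(y + 1) - 2/y.
An antiderivative is F(y) = -2*log(y) - 3*log(y + 1).
Then F(3) - F(1) = (-6*log(2) - 2*log(3)) - (-log(8)) = -log(72).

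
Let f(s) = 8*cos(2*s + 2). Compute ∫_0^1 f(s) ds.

-4*sin(2) + 4*sin(4)

Let u = 2*s + 2, so du = 2 ds. When s = 0, u = 2; when s = 1, u = 4.
The integral becomes 4·∫ cos(u) du from 2 to 4, with antiderivative 4*sin(u).
Back in s: F(s) = 4*sin(2*s + 2).
Then F(1) - F(0) = (4*sin(4)) - (4*sin(2)) = -4*sin(2) + 4*sin(4).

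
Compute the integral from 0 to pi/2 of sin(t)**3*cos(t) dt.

Let u = sin(t), so du = cos(t) dt. When t = 0, u = 0; when t = pi/2, u = 1.
The integral becomes ∫ u**3 du from 0 to 1, with antiderivative u**4/4.
Back in t: F(t) = sin(t)**4/4.
Then F(pi/2) - F(0) = (1/4) - (0) = 1/4.

1/4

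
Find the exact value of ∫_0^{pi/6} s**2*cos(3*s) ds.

-2/27 + pi**2/108

Integrate by parts twice (u = s^2, dv = cos(3*s) ds).
An antiderivative is F(s) = s**2*sin(3*s)/3 + 2*s*cos(3*s)/9 - 2*sin(3*s)/27.
Then F(pi/6) - F(0) = (-2/27 + pi**2/108) - (0) = -2/27 + pi**2/108.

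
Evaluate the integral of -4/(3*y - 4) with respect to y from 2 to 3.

An antiderivative is F(y) = -4*log(3*y - 4)/3.
Then F(3) - F(2) = (-4*log(5)/3) - (-4*log(2)/3) = -4*log(5)/3 + 4*log(2)/3.

-4*log(5)/3 + 4*log(2)/3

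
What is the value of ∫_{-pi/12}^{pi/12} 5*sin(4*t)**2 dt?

Use the identity sin^2(4*t) = (1 - cos(8*t))/2.
An antiderivative is F(t) = 5*t/2 - 5*sin(8*t)/16.
Then F(pi/12) - F(-pi/12) = (-5*sqrt(3)/32 + 5*pi/24) - (-5*pi/24 + 5*sqrt(3)/32) = -5*sqrt(3)/16 + 5*pi/12.

-5*sqrt(3)/16 + 5*pi/12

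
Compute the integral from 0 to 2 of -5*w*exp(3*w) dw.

-25*exp(6)/9 - 5/9

Integrate by parts once (u = w, dv = -5*exp(3*w) dw).
An antiderivative is F(w) = (-15*w + 5)*exp(3*w)/9.
Then F(2) - F(0) = (-25*exp(6)/9) - (5/9) = -25*exp(6)/9 - 5/9.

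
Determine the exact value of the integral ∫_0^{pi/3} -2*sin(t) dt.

-1

An antiderivative is F(t) = 2*cos(t).
Then F(pi/3) - F(0) = (1) - (2) = -1.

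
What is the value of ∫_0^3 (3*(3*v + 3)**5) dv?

995085/2

Let u = 3*v + 3, so du = 3 dv. When v = 0, u = 3; when v = 3, u = 12.
The integral becomes ∫ u**5 du from 3 to 12, with antiderivative u**6/6.
Back in v: F(v) = (3*v + 3)**6/6.
Then F(3) - F(0) = (497664) - (243/2) = 995085/2.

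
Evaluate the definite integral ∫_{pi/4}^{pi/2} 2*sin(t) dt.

An antiderivative is F(t) = -2*cos(t).
Then F(pi/2) - F(pi/4) = (0) - (-sqrt(2)) = sqrt(2).

sqrt(2)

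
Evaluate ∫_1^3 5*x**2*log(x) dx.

-130/9 + 45*log(3)

Integrate by parts once (u = ln x, dv = 5*x**2 dx).
An antiderivative is F(x) = 5*x**3*(3*log(x) - 1)/9.
Then F(3) - F(1) = (-15 + 45*log(3)) - (-5/9) = -130/9 + 45*log(3).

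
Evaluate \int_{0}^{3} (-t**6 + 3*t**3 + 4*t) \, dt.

By the power rule, an antiderivative is F(t) = -t**7/7 + 3*t**4/4 + 2*t**2.
Then F(3) - F(0) = (-6543/28) - (0) = -6543/28.

-6543/28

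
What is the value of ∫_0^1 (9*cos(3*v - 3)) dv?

3*sin(3)

Let u = 3*v - 3, so du = 3 dv. When v = 0, u = -3; when v = 1, u = 0.
The integral becomes 3·∫ cos(u) du from -3 to 0, with antiderivative 3*sin(u).
Back in v: F(v) = 3*sin(3*v - 3).
Then F(1) - F(0) = (0) - (-3*sin(3)) = 3*sin(3).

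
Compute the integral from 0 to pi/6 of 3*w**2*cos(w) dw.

-3 + pi**2/24 + sqrt(3)*pi/2

Integrate by parts twice (u = w^2, dv = 3*cos(w) dw).
An antiderivative is F(w) = 3*w**2*sin(w) + 6*w*cos(w) - 6*sin(w).
Then F(pi/6) - F(0) = (-3 + pi**2/24 + sqrt(3)*pi/2) - (0) = -3 + pi**2/24 + sqrt(3)*pi/2.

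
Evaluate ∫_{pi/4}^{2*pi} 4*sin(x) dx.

-4 + 2*sqrt(2)

An antiderivative is F(x) = -4*cos(x).
Then F(2*pi) - F(pi/4) = (-4) - (-2*sqrt(2)) = -4 + 2*sqrt(2).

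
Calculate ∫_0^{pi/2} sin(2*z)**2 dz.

pi/4

Use the identity sin^2(2*z) = (1 - cos(4*z))/2.
An antiderivative is F(z) = z/2 - sin(4*z)/8.
Then F(pi/2) - F(0) = (pi/4) - (0) = pi/4.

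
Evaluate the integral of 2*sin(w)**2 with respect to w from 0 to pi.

pi

Use the identity sin^2(w) = (1 - cos(2*w))/2.
An antiderivative is F(w) = w - sin(2*w)/2.
Then F(pi) - F(0) = (pi) - (0) = pi.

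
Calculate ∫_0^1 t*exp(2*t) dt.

Integrate by parts once (u = t, dv = exp(2*t) dt).
An antiderivative is F(t) = (2*t - 1)*exp(2*t)/4.
Then F(1) - F(0) = (exp(2)/4) - (-1/4) = 1/4 + exp(2)/4.

1/4 + exp(2)/4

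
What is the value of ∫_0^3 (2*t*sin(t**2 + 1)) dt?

cos(1) - cos(10)

Let u = t**2 + 1, so du = 2*t dt. When t = 0, u = 1; when t = 3, u = 10.
The integral becomes ∫ sin(u) du from 1 to 10, with antiderivative -cos(u).
Back in t: F(t) = -cos(t**2 + 1).
Then F(3) - F(0) = (-cos(10)) - (-cos(1)) = cos(1) - cos(10).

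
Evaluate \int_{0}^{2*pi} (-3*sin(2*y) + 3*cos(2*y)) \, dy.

0

An antiderivative is F(y) = 3*sin(2*y)/2 + 3*cos(2*y)/2.
Then F(2*pi) - F(0) = (3/2) - (3/2) = 0.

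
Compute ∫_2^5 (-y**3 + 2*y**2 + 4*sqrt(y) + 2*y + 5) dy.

-153/4 - 16*sqrt(2)/3 + 40*sqrt(5)/3

By the power rule, an antiderivative is F(y) = -y**4/4 + 8*y**(3/2)/3 + 2*y**3/3 + y**2 + 5*y.
Then F(5) - F(2) = (-275/12 + 40*sqrt(5)/3) - (16*sqrt(2)/3 + 46/3) = -153/4 - 16*sqrt(2)/3 + 40*sqrt(5)/3.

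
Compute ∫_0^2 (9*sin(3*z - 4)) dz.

3*cos(4) - 3*cos(2)

Let u = 3*z - 4, so du = 3 dz. When z = 0, u = -4; when z = 2, u = 2.
The integral becomes 3·∫ sin(u) du from -4 to 2, with antiderivative -3*cos(u).
Back in z: F(z) = -3*cos(3*z - 4).
Then F(2) - F(0) = (-3*cos(2)) - (-3*cos(4)) = 3*cos(4) - 3*cos(2).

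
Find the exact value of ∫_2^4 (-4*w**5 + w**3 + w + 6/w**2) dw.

By the power rule, an antiderivative is F(w) = -2*w**6/3 + w**4/4 + w**2/2 - 6/w.
Then F(4) - F(2) = (-15961/6) - (-119/3) = -5241/2.

-5241/2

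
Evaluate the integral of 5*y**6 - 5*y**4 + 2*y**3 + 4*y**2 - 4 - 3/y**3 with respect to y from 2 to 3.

By the power rule, an antiderivative is F(y) = 5*y**7/7 - y**5 + y**4/2 + 4*y**3/3 - 4*y + 3/(2*y**2).
Then F(3) - F(2) = (29060/21) - (11839/168) = 73547/56.

73547/56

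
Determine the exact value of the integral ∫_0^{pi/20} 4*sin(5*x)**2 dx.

Use the identity sin^2(5*x) = (1 - cos(10*x))/2.
An antiderivative is F(x) = 2*x - sin(10*x)/5.
Then F(pi/20) - F(0) = (-1/5 + pi/10) - (0) = -1/5 + pi/10.

-1/5 + pi/10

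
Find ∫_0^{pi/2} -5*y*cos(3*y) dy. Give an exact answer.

Integrate by parts once (u = y, dv = -5*cos(3*y) dy).
An antiderivative is F(y) = -5*y*sin(3*y)/3 - 5*cos(3*y)/9.
Then F(pi/2) - F(0) = (5*pi/6) - (-5/9) = 5/9 + 5*pi/6.

5/9 + 5*pi/6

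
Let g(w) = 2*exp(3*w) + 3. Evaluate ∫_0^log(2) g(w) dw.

An antiderivative is F(w) = 2*exp(3*w)/3 + 3*w.
Then F(log(2)) - F(0) = (log(8) + 16/3) - (2/3) = log(8) + 14/3.

log(8) + 14/3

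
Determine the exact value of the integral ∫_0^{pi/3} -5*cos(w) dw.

An antiderivative is F(w) = -5*sin(w).
Then F(pi/3) - F(0) = (-5*sqrt(3)/2) - (0) = -5*sqrt(3)/2.

-5*sqrt(3)/2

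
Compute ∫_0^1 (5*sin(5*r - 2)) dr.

Let u = 5*r - 2, so du = 5 dr. When r = 0, u = -2; when r = 1, u = 3.
The integral becomes ∫ sin(u) du from -2 to 3, with antiderivative -cos(u).
Back in r: F(r) = -cos(5*r - 2).
Then F(1) - F(0) = (-cos(3)) - (-cos(2)) = cos(2) - cos(3).

cos(2) - cos(3)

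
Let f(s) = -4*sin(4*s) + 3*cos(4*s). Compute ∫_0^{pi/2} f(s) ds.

An antiderivative is F(s) = 3*sin(4*s)/4 + cos(4*s).
Then F(pi/2) - F(0) = (1) - (1) = 0.

0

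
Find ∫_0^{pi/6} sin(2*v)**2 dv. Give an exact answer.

Use the identity sin^2(2*v) = (1 - cos(4*v))/2.
An antiderivative is F(v) = v/2 - sin(4*v)/8.
Then F(pi/6) - F(0) = (-sqrt(3)/16 + pi/12) - (0) = -sqrt(3)/16 + pi/12.

-sqrt(3)/16 + pi/12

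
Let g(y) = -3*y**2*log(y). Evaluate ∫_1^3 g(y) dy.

26/3 - 27*log(3)

Integrate by parts once (u = ln y, dv = -3*y**2 dy).
An antiderivative is F(y) = -y**3*(3*log(y) - 1)/3.
Then F(3) - F(1) = (9 - 27*log(3)) - (1/3) = 26/3 - 27*log(3).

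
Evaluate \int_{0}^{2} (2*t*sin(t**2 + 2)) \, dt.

Let u = t**2 + 2, so du = 2*t dt. When t = 0, u = 2; when t = 2, u = 6.
The integral becomes ∫ sin(u) du from 2 to 6, with antiderivative -cos(u).
Back in t: F(t) = -cos(t**2 + 2).
Then F(2) - F(0) = (-cos(6)) - (-cos(2)) = -cos(6) + cos(2).

-cos(6) + cos(2)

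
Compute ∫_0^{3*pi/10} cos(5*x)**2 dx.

3*pi/20

Use the identity cos^2(5*x) = (1 + cos(10*x))/2.
An antiderivative is F(x) = x/2 + sin(10*x)/20.
Then F(3*pi/10) - F(0) = (3*pi/20) - (0) = 3*pi/20.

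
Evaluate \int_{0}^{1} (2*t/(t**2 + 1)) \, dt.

Let u = t**2 + 1, so du = 2*t dt. When t = 0, u = 1; when t = 1, u = 2.
The integral becomes ∫ 1/u du from 1 to 2, with antiderivative log(u).
Back in t: F(t) = log(t**2 + 1).
Then F(1) - F(0) = (log(2)) - (0) = log(2).

log(2)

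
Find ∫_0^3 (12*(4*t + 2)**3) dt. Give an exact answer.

28800

Let u = 4*t + 2, so du = 4 dt. When t = 0, u = 2; when t = 3, u = 14.
The integral becomes 3·∫ u**3 du from 2 to 14, with antiderivative 3*u**4/4.
Back in t: F(t) = 3*(4*t + 2)**4/4.
Then F(3) - F(0) = (28812) - (12) = 28800.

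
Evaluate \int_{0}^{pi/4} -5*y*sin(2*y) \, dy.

Integrate by parts once (u = y, dv = -5*sin(2*y) dy).
An antiderivative is F(y) = 5*y*cos(2*y)/2 - 5*sin(2*y)/4.
Then F(pi/4) - F(0) = (-5/4) - (0) = -5/4.

-5/4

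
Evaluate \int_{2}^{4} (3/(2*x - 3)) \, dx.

An antiderivative is F(x) = 3*log(2*x - 3)/2.
Then F(4) - F(2) = (3*log(5)/2) - (0) = 3*log(5)/2.

3*log(5)/2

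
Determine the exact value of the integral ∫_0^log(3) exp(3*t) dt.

26/3

Let u = exp(t), so du = exp(t) dt. When t = 0, u = 1; when t = log(3), u = 3.
The integral becomes ∫ u**2 du from 1 to 3, with antiderivative u**3/3.
Back in t: F(t) = exp(3*t)/3.
Then F(log(3)) - F(0) = (9) - (1/3) = 26/3.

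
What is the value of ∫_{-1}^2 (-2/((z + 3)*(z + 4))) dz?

log(16/25)

Factor the denominator: z**2 + 7*z + 12 = (z + 4)(z + 3).
Partial fractions: -2/((z + 3)*(z + 4)) = 2/(z + 4) - 2/(z + 3).
An antiderivative is F(z) = -2*log(z + 3) + 2*log(z + 4).
Then F(2) - F(-1) = (log(36/25)) - (log(9/4)) = log(16/25).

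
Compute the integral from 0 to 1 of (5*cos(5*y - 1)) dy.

Let u = 5*y - 1, so du = 5 dy. When y = 0, u = -1; when y = 1, u = 4.
The integral becomes ∫ cos(u) du from -1 to 4, with antiderivative sin(u).
Back in y: F(y) = sin(5*y - 1).
Then F(1) - F(0) = (sin(4)) - (-sin(1)) = sin(4) + sin(1).

sin(4) + sin(1)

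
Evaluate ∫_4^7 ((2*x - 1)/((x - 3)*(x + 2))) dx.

Factor the denominator: x**2 - x - 6 = (x + 2)(x - 3).
Partial fractions: (2*x - 1)/((x - 3)*(x + 2)) = 1/(x + 2) + 1/(x - 3).
An antiderivative is F(x) = log(x - 3) + log(x + 2).
Then F(7) - F(4) = (log(36)) - (log(6)) = log(6).

log(6)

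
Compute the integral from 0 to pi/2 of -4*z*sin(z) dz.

Integrate by parts once (u = z, dv = -4*sin(z) dz).
An antiderivative is F(z) = 4*z*cos(z) - 4*sin(z).
Then F(pi/2) - F(0) = (-4) - (0) = -4.

-4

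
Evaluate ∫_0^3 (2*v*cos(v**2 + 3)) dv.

sin(12) - sin(3)

Let u = v**2 + 3, so du = 2*v dv. When v = 0, u = 3; when v = 3, u = 12.
The integral becomes ∫ cos(u) du from 3 to 12, with antiderivative sin(u).
Back in v: F(v) = sin(v**2 + 3).
Then F(3) - F(0) = (sin(12)) - (sin(3)) = sin(12) - sin(3).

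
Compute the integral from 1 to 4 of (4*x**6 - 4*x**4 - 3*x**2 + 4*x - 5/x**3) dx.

By the power rule, an antiderivative is F(x) = 4*x**7/7 - 4*x**5/5 - x**3 + 2*x**2 + 5/(2*x**2).
Then F(4) - F(1) = (9532591/1120) - (229/70) = 9528927/1120.

9528927/1120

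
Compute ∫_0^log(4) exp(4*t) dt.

255/4

Let u = exp(t), so du = exp(t) dt. When t = 0, u = 1; when t = log(4), u = 4.
The integral becomes ∫ u**3 du from 1 to 4, with antiderivative u**4/4.
Back in t: F(t) = exp(4*t)/4.
Then F(log(4)) - F(0) = (64) - (1/4) = 255/4.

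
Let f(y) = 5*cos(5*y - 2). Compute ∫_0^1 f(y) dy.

Let u = 5*y - 2, so du = 5 dy. When y = 0, u = -2; when y = 1, u = 3.
The integral becomes ∫ cos(u) du from -2 to 3, with antiderivative sin(u).
Back in y: F(y) = sin(5*y - 2).
Then F(1) - F(0) = (sin(3)) - (-sin(2)) = sin(3) + sin(2).

sin(3) + sin(2)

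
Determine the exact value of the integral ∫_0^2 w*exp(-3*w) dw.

(-7 + exp(6))*exp(-6)/9

Integrate by parts once (u = w, dv = exp(-3*w) dw).
An antiderivative is F(w) = (-3*w - 1)*exp(-3*w)/9.
Then F(2) - F(0) = (-7*exp(-6)/9) - (-1/9) = (-7 + exp(6))*exp(-6)/9.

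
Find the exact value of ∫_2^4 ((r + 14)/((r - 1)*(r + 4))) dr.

Factor the denominator: r**2 + 3*r - 4 = (r + 4)(r - 1).
Partial fractions: (r + 14)/((r - 1)*(r + 4)) = -2/(r + 4) + 3/(r - 1).
An antiderivative is F(r) = 3*log(r - 1) - 2*log(r + 4).
Then F(4) - F(2) = (log(27/64)) - (-log(36)) = -4*log(2) + 5*log(3).

-4*log(2) + 5*log(3)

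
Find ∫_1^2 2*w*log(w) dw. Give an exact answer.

Integrate by parts once (u = ln w, dv = 2*w dw).
An antiderivative is F(w) = w**2*(2*log(w) - 1)/2.
Then F(2) - F(1) = (-2 + log(16)) - (-1/2) = -3/2 + log(16).

-3/2 + log(16)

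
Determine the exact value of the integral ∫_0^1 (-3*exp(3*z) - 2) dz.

An antiderivative is F(z) = -exp(3*z) - 2*z.
Then F(1) - F(0) = (-exp(3) - 2) - (-1) = -exp(3) - 1.

-exp(3) - 1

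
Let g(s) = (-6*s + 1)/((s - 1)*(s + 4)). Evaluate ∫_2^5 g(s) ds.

-5*log(3) + 3*log(2)

Factor the denominator: s**2 + 3*s - 4 = (s + 4)(s - 1).
Partial fractions: (-6*s + 1)/((s - 1)*(s + 4)) = -5/(s + 4) - 1/(s - 1).
An antiderivative is F(s) = -log(s - 1) - 5*log(s + 4).
Then F(5) - F(2) = (-10*log(3) - 2*log(2)) - (-5*log(3) - 5*log(2)) = -5*log(3) + 3*log(2).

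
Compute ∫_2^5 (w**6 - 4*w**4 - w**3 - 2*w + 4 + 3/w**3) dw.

By the power rule, an antiderivative is F(w) = w**7/7 - 4*w**5/5 - w**4/4 - w**2 + 4*w - 3/(2*w**2).
Then F(5) - F(2) = (5949583/700) - (-2153/280) = 11909931/1400.

11909931/1400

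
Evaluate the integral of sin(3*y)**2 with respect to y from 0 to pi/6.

Use the identity sin^2(3*y) = (1 - cos(6*y))/2.
An antiderivative is F(y) = y/2 - sin(6*y)/12.
Then F(pi/6) - F(0) = (pi/12) - (0) = pi/12.

pi/12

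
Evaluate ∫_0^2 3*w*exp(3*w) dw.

1/3 + 5*exp(6)/3

Integrate by parts once (u = w, dv = 3*exp(3*w) dw).
An antiderivative is F(w) = (3*w - 1)*exp(3*w)/3.
Then F(2) - F(0) = (5*exp(6)/3) - (-1/3) = 1/3 + 5*exp(6)/3.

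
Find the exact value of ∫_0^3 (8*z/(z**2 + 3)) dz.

8*log(2)

Let u = z**2 + 3, so du = 2*z dz. When z = 0, u = 3; when z = 3, u = 12.
The integral becomes 4·∫ 1/u du from 3 to 12, with antiderivative 4*log(u).
Back in z: F(z) = 4*log(z**2 + 3).
Then F(3) - F(0) = (4*log(3) + 8*log(2)) - (log(81)) = 8*log(2).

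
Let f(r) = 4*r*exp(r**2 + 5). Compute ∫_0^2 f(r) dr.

Let u = r**2 + 5, so du = 2*r dr. When r = 0, u = 5; when r = 2, u = 9.
The integral becomes 2·∫ exp(u) du from 5 to 9, with antiderivative 2*exp(u).
Back in r: F(r) = 2*exp(r**2 + 5).
Then F(2) - F(0) = (2*exp(9)) - (2*exp(5)) = -2*(1 - exp(4))*exp(5).

-2*(1 - exp(4))*exp(5)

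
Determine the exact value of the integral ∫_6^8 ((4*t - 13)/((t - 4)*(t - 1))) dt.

Factor the denominator: t**2 - 5*t + 4 = (t - 1)(t - 4).
Partial fractions: (4*t - 13)/((t - 4)*(t - 1)) = 3/(t - 1) + 1/(t - 4).
An antiderivative is F(t) = log(t - 4) + 3*log(t - 1).
Then F(8) - F(6) = (2*log(2) + 3*log(7)) - (log(2) + 3*log(5)) = -3*log(5) + log(2) + 3*log(7).

-3*log(5) + log(2) + 3*log(7)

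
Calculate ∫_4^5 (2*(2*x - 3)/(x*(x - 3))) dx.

log(25/4)

Factor the denominator: x**2 - 3*x = x(x - 3).
Partial fractions: 2*(2*x - 3)/(x*(x - 3)) = 2/x + 2/(x - 3).
An antiderivative is F(x) = 2*log(x) + 2*log(x - 3).
Then F(5) - F(4) = (log(100)) - (log(16)) = log(25/4).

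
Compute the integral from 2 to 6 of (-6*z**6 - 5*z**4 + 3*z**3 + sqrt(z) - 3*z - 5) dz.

-1726812/7 - 4*sqrt(2)/3 + 4*sqrt(6)

By the power rule, an antiderivative is F(z) = -6*z**7/7 - z**5 + 3*z**4/4 + 2*z**(3/2)/3 - 3*z**2/2 - 5*z.
Then F(6) - F(2) = (-1727832/7 + 4*sqrt(6)) - (-1020/7 + 4*sqrt(2)/3) = -1726812/7 - 4*sqrt(2)/3 + 4*sqrt(6).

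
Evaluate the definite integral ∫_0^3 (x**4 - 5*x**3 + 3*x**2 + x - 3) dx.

By the power rule, an antiderivative is F(x) = x**5/5 - 5*x**4/4 + x**3 + x**2/2 - 3*x.
Then F(3) - F(0) = (-603/20) - (0) = -603/20.

-603/20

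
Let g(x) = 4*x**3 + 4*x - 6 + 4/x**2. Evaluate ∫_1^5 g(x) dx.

By the power rule, an antiderivative is F(x) = x**4 + 2*x**2 - 6*x - 4/x.
Then F(5) - F(1) = (3221/5) - (-7) = 3256/5.

3256/5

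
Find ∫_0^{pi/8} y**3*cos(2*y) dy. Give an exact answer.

-3*sqrt(2)/16 - 3*sqrt(2)*pi/64 + sqrt(2)*pi**3/2048 + 3*sqrt(2)*pi**2/512 + 3/8

Integrate by parts 3 times (u = y^3, dv = cos(2*y) dy).
An antiderivative is F(y) = y**3*sin(2*y)/2 + 3*y**2*cos(2*y)/4 - 3*y*sin(2*y)/4 - 3*cos(2*y)/8.
Then F(pi/8) - F(0) = (sqrt(2)*(-384 - 96*pi + pi**3 + 12*pi**2)/2048) - (-3/8) = -3*sqrt(2)/16 - 3*sqrt(2)*pi/64 + sqrt(2)*pi**3/2048 + 3*sqrt(2)*pi**2/512 + 3/8.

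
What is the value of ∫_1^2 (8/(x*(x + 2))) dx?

Factor the denominator: x**2 + 2*x = (x + 2)x.
Partial fractions: 8/(x*(x + 2)) = -4/(x + 2) + 4/x.
An antiderivative is F(x) = 4*log(x) - 4*log(x + 2).
Then F(2) - F(1) = (-log(16)) - (-log(81)) = log(81/16).

log(81/16)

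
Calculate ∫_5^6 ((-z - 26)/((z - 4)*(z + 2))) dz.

Factor the denominator: z**2 - 2*z - 8 = (z + 2)(z - 4).
Partial fractions: (-z - 26)/((z - 4)*(z + 2)) = 4/(z + 2) - 5/(z - 4).
An antiderivative is F(z) = -5*log(z - 4) + 4*log(z + 2).
Then F(6) - F(5) = (7*log(2)) - (4*log(7)) = -4*log(7) + 7*log(2).

-4*log(7) + 7*log(2)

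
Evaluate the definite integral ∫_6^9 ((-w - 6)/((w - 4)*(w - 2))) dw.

-5*log(5) - 3*log(2) + 4*log(7)

Factor the denominator: w**2 - 6*w + 8 = (w - 2)(w - 4).
Partial fractions: (-w - 6)/((w - 4)*(w - 2)) = 4/(w - 2) - 5/(w - 4).
An antiderivative is F(w) = -5*log(w - 4) + 4*log(w - 2).
Then F(9) - F(6) = (-5*log(5) + 4*log(7)) - (log(8)) = -5*log(5) - 3*log(2) + 4*log(7).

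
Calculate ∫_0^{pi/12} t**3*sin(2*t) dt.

-3/16 - sqrt(3)*pi**3/6912 + pi**2/384 + sqrt(3)*pi/32

Integrate by parts 3 times (u = t^3, dv = sin(2*t) dt).
An antiderivative is F(t) = -t**3*cos(2*t)/2 + 3*t**2*sin(2*t)/4 + 3*t*cos(2*t)/4 - 3*sin(2*t)/8.
Then F(pi/12) - F(0) = (-3/16 - sqrt(3)*pi**3/6912 + pi**2/384 + sqrt(3)*pi/32) - (0) = -3/16 - sqrt(3)*pi**3/6912 + pi**2/384 + sqrt(3)*pi/32.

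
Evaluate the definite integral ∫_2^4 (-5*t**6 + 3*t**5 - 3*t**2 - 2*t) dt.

-67644/7

By the power rule, an antiderivative is F(t) = -5*t**7/7 + t**6/2 - t**3 - t**2.
Then F(4) - F(2) = (-68144/7) - (-500/7) = -67644/7.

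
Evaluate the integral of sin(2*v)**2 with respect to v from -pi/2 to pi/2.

Use the identity sin^2(2*v) = (1 - cos(4*v))/2.
An antiderivative is F(v) = v/2 - sin(4*v)/8.
Then F(pi/2) - F(-pi/2) = (pi/4) - (-pi/4) = pi/2.

pi/2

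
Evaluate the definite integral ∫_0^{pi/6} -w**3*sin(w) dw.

-sqrt(3)*pi/2 - pi**2/24 + sqrt(3)*pi**3/432 + 3

Integrate by parts 3 times (u = w^3, dv = -sin(w) dw).
An antiderivative is F(w) = w**3*cos(w) - 3*w**2*sin(w) - 6*w*cos(w) + 6*sin(w).
Then F(pi/6) - F(0) = (-sqrt(3)*pi/2 - pi**2/24 + sqrt(3)*pi**3/432 + 3) - (0) = -sqrt(3)*pi/2 - pi**2/24 + sqrt(3)*pi**3/432 + 3.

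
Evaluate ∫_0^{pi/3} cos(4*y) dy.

-sqrt(3)/8

An antiderivative is F(y) = sin(4*y)/4.
Then F(pi/3) - F(0) = (-sqrt(3)/8) - (0) = -sqrt(3)/8.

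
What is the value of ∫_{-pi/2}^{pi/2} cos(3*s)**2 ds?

Use the identity cos^2(3*s) = (1 + cos(6*s))/2.
An antiderivative is F(s) = s/2 + sin(6*s)/12.
Then F(pi/2) - F(-pi/2) = (pi/4) - (-pi/4) = pi/2.

pi/2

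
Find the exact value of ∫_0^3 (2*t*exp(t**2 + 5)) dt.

-exp(5) + exp(14)

Let u = t**2 + 5, so du = 2*t dt. When t = 0, u = 5; when t = 3, u = 14.
The integral becomes ∫ exp(u) du from 5 to 14, with antiderivative exp(u).
Back in t: F(t) = exp(t**2 + 5).
Then F(3) - F(0) = (exp(14)) - (exp(5)) = -exp(5) + exp(14).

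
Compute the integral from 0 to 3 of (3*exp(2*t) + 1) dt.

An antiderivative is F(t) = 3*exp(2*t)/2 + t.
Then F(3) - F(0) = (3 + 3*exp(6)/2) - (3/2) = 3/2 + 3*exp(6)/2.

3/2 + 3*exp(6)/2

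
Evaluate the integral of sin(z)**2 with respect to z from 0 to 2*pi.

pi

Use the identity sin^2(z) = (1 - cos(2*z))/2.
An antiderivative is F(z) = z/2 - sin(2*z)/4.
Then F(2*pi) - F(0) = (pi) - (0) = pi.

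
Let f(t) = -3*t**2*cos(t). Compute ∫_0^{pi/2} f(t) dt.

6 - 3*pi**2/4

Integrate by parts twice (u = t^2, dv = -3*cos(t) dt).
An antiderivative is F(t) = -3*t**2*sin(t) - 6*t*cos(t) + 6*sin(t).
Then F(pi/2) - F(0) = (6 - 3*pi**2/4) - (0) = 6 - 3*pi**2/4.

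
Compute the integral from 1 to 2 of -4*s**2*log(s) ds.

28/9 - 32*log(2)/3

Integrate by parts once (u = ln s, dv = -4*s**2 ds).
An antiderivative is F(s) = -4*s**3*(3*log(s) - 1)/9.
Then F(2) - F(1) = (32/9 - 32*log(2)/3) - (4/9) = 28/9 - 32*log(2)/3.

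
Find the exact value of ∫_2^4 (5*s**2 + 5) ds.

By the power rule, an antiderivative is F(s) = 5*s**3/3 + 5*s.
Then F(4) - F(2) = (380/3) - (70/3) = 310/3.

310/3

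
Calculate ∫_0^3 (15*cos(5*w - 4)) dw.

3*sin(11) + 3*sin(4)

Let u = 5*w - 4, so du = 5 dw. When w = 0, u = -4; when w = 3, u = 11.
The integral becomes 3·∫ cos(u) du from -4 to 11, with antiderivative 3*sin(u).
Back in w: F(w) = 3*sin(5*w - 4).
Then F(3) - F(0) = (3*sin(11)) - (-3*sin(4)) = 3*sin(11) + 3*sin(4).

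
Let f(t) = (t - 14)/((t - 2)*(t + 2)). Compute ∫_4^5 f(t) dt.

-7*log(3) - log(2) + 4*log(7)

Factor the denominator: t**2 - 4 = (t + 2)(t - 2).
Partial fractions: (t - 14)/((t - 2)*(t + 2)) = 4/(t + 2) - 3/(t - 2).
An antiderivative is F(t) = -3*log(t - 2) + 4*log(t + 2).
Then F(5) - F(4) = (-3*log(3) + 4*log(7)) - (log(2) + 4*log(3)) = -7*log(3) - log(2) + 4*log(7).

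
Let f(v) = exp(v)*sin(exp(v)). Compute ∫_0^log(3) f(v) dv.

cos(1) - cos(3)

Let u = exp(v), so du = exp(v) dv. When v = 0, u = 1; when v = log(3), u = 3.
The integral becomes ∫ sin(u) du from 1 to 3, with antiderivative -cos(u).
Back in v: F(v) = -cos(exp(v)).
Then F(log(3)) - F(0) = (-cos(3)) - (-cos(1)) = cos(1) - cos(3).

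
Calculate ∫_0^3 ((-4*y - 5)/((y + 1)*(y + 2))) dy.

Factor the denominator: y**2 + 3*y + 2 = (y + 2)(y + 1).
Partial fractions: (-4*y - 5)/((y + 1)*(y + 2)) = -3/(y + 2) - 1/(y + 1).
An antiderivative is F(y) = -log(y + 1) - 3*log(y + 2).
Then F(3) - F(0) = (-3*log(5) - 2*log(2)) - (-log(8)) = -3*log(5) + log(2).

-3*log(5) + log(2)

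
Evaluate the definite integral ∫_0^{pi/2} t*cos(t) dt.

-1 + pi/2

Integrate by parts once (u = t, dv = cos(t) dt).
An antiderivative is F(t) = t*sin(t) + cos(t).
Then F(pi/2) - F(0) = (pi/2) - (1) = -1 + pi/2.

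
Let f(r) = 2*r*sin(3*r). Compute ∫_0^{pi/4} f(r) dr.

Integrate by parts once (u = r, dv = 2*sin(3*r) dr).
An antiderivative is F(r) = -2*r*cos(3*r)/3 + 2*sin(3*r)/9.
Then F(pi/4) - F(0) = (sqrt(2)*(4 + 3*pi)/36) - (0) = sqrt(2)*(4 + 3*pi)/36.

sqrt(2)*(4 + 3*pi)/36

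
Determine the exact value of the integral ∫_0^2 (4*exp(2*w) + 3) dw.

An antiderivative is F(w) = 2*exp(2*w) + 3*w.
Then F(2) - F(0) = (6 + 2*exp(4)) - (2) = 4 + 2*exp(4).

4 + 2*exp(4)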